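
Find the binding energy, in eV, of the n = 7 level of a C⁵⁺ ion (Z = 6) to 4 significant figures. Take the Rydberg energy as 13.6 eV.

E_n = −13.6 Z²/n² = −489.6/n² eV for Z = 6.
E_7 = −489.6/49 = −9.992 eV, so ionization (to E = 0) requires 9.992 eV.

9.992 eV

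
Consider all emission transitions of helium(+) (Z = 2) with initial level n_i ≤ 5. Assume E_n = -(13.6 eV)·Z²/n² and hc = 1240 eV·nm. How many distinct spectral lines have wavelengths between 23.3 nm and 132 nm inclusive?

Enumerate all n_i → n_f pairs with 1 ≤ n_f < n_i ≤ 5 and compute λ = 1240 / [13.6·4·(1/n_f² − 1/n_i²)].
Lines falling in [23.3, 132] nm: 5→1 (23.74 nm), 4→1 (24.31 nm), 3→1 (25.64 nm), 2→1 (30.39 nm), 5→2 (108.5 nm), 4→2 (121.6 nm).

6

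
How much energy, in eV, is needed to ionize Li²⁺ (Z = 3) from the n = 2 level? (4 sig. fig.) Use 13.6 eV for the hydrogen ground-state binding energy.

30.60 eV

E_n = −13.6 Z²/n² = −122.4/n² eV for Z = 3.
E_2 = −122.4/4 = −30.60 eV, so ionization (to E = 0) requires 30.60 eV.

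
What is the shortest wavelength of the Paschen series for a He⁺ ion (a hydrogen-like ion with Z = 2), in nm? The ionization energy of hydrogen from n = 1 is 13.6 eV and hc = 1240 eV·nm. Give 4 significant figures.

The Paschen series has lower level n_f = 3; the series limit corresponds to n_i → ∞.
ΔE_max = 13.6 × 4 / 3² = 6.044 eV.
λ_min = 1240 / 6.044 = 205.1 nm.

205.1 nm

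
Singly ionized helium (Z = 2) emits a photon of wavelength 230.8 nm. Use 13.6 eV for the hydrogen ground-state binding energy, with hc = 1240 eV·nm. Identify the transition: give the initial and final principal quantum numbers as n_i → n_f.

n_i = 9, n_f = 3

The photon energy is ΔE = hc/λ = 1240 / 230.8 = 5.373 eV.
With Z = 2, ΔE = 54.40 × (1/n_f² − 1/n_i²), so 1/n_f² − 1/n_i² = 0.09876.
Trying n_f = 3 gives 1/n_i² = 0.01235, i.e. n_i ≈ 9; this pair matches.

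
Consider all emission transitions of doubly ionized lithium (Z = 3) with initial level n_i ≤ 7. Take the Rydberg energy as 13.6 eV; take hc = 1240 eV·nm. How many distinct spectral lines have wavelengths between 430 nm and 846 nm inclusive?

3

Enumerate all n_i → n_f pairs with 1 ≤ n_f < n_i ≤ 7 and compute λ = 1240 / [13.6·9·(1/n_f² − 1/n_i²)].
Lines falling in [430, 846] nm: 5→4 (450.3 nm), 7→5 (517.1 nm), 6→5 (828.9 nm).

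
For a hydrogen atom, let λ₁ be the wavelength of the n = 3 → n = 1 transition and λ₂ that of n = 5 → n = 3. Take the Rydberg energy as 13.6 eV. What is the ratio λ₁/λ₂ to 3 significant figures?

0.0800

λ ∝ 1/ΔE ∝ 1/(1/n_f² − 1/n_i²), and the Z² and hc factors cancel in the ratio.
λ₁/λ₂ = (1/3² − 1/5²)/(1/1² − 1/3²) = 0.07111/0.8889 = 0.0800.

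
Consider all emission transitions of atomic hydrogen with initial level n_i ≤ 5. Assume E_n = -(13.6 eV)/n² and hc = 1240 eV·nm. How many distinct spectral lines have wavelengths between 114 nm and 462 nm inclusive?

Enumerate all n_i → n_f pairs with 1 ≤ n_f < n_i ≤ 5 and compute λ = 1240 / [13.6·1·(1/n_f² − 1/n_i²)].
Lines falling in [114, 462] nm: 2→1 (121.6 nm), 5→2 (434.2 nm).

2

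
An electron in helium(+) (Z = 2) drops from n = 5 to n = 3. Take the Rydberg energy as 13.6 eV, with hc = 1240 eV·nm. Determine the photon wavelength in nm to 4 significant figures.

320.5 nm

For Z = 2 the level energies scale as Z², so the effective Rydberg energy is 13.6 × 4 = 54.40 eV.
ΔE = 54.40 × (1/3² − 1/5²) = 54.40 × 0.07111 = 3.868 eV.
λ = hc/ΔE = 1240 / 3.868 = 320.5 nm.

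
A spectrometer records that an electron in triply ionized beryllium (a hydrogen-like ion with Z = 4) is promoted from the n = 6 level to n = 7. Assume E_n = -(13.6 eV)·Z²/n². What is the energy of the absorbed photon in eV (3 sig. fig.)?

1.60 eV

The Bohr energies scale as Z², so for Z = 4: E_n = −217.6/n² eV.
E_7 = −217.6/49 = −4.441 eV and E_6 = −217.6/36 = −6.044 eV.
The photon energy is |E_7 − E_6| = 1.60 eV.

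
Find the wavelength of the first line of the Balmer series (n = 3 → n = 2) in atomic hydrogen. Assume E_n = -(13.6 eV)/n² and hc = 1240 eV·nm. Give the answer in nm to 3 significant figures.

656 nm

The Balmer series terminates on n_f = 2; the first line has n_i = 2+1 = 3.
ΔE = 13.60 × (1/2² − 1/3²) = 1.889 eV.
λ = 1240 / 1.889 = 656 nm.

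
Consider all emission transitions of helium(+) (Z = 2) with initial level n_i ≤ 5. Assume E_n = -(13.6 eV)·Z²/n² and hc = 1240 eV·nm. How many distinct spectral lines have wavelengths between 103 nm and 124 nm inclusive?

Enumerate all n_i → n_f pairs with 1 ≤ n_f < n_i ≤ 5 and compute λ = 1240 / [13.6·4·(1/n_f² − 1/n_i²)].
Lines falling in [103, 124] nm: 5→2 (108.5 nm), 4→2 (121.6 nm).

2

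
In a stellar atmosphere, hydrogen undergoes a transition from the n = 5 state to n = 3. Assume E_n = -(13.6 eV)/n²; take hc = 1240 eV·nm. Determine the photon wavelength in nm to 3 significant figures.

1280 nm

ΔE = 13.60 × (1/3² − 1/5²) = 13.60 × 0.07111 = 0.9671 eV.
λ = hc/ΔE = 1240 / 0.9671 = 1280 nm.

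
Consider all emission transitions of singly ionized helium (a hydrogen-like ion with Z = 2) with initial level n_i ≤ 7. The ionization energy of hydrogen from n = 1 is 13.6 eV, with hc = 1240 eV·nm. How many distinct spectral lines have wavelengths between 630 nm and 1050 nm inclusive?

Enumerate all n_i → n_f pairs with 1 ≤ n_f < n_i ≤ 7 and compute λ = 1240 / [13.6·4·(1/n_f² − 1/n_i²)].
Lines falling in [630, 1050] nm: 6→4 (656.5 nm), 5→4 (1013 nm).

2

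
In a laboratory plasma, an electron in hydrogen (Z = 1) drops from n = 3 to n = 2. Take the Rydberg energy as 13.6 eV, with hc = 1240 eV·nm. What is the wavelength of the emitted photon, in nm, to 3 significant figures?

656 nm

ΔE = 13.60 × (1/2² − 1/3²) = 13.60 × 0.1389 = 1.889 eV.
λ = hc/ΔE = 1240 / 1.889 = 656 nm.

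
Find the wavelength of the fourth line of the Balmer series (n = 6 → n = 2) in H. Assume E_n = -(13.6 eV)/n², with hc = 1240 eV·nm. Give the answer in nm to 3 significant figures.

The Balmer series terminates on n_f = 2; the fourth line has n_i = 2+4 = 6.
ΔE = 13.60 × (1/2² − 1/6²) = 3.022 eV.
λ = 1240 / 3.022 = 410 nm.

410 nm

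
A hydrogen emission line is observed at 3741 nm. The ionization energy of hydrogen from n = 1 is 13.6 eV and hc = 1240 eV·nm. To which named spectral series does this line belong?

ΔE = 1240/3741 = 0.3315 eV.
This matches 13.6 × (1/5² − 1/8²), so n_f = 5: the Pfund series.

Pfund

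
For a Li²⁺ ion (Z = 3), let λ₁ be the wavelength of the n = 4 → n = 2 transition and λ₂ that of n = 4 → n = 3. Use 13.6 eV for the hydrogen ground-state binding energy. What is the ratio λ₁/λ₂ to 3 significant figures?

0.259

λ ∝ 1/ΔE ∝ 1/(1/n_f² − 1/n_i²), and the Z² and hc factors cancel in the ratio.
λ₁/λ₂ = (1/3² − 1/4²)/(1/2² − 1/4²) = 0.04861/0.1875 = 0.259.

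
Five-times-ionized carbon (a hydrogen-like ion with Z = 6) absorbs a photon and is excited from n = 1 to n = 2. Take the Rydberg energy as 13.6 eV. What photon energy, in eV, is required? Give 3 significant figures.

The Bohr energies scale as Z², so for Z = 6: E_n = −489.6/n² eV.
E_2 = −489.6/4 = −122.4 eV and E_1 = −489.6/1 = −489.6 eV.
The photon energy is |E_2 − E_1| = 367 eV.

367 eV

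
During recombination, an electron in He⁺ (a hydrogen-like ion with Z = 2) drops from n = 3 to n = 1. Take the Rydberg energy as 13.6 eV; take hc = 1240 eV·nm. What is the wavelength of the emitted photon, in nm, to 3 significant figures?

For Z = 2 the level energies scale as Z², so the effective Rydberg energy is 13.6 × 4 = 54.40 eV.
ΔE = 54.40 × (1/1² − 1/3²) = 54.40 × 0.8889 = 48.36 eV.
λ = hc/ΔE = 1240 / 48.36 = 25.6 nm.

25.6 nm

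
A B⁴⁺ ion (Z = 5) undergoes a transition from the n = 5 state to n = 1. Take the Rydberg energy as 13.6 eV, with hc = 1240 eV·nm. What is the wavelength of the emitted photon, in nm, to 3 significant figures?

For Z = 5 the level energies scale as Z², so the effective Rydberg energy is 13.6 × 25 = 340.0 eV.
ΔE = 340.0 × (1/1² − 1/5²) = 340.0 × 0.9600 = 326.4 eV.
λ = hc/ΔE = 1240 / 326.4 = 3.80 nm.

3.80 nm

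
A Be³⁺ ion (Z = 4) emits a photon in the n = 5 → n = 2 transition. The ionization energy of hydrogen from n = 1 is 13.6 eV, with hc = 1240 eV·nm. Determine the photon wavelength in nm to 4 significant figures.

27.14 nm

For Z = 4 the level energies scale as Z², so the effective Rydberg energy is 13.6 × 16 = 217.6 eV.
ΔE = 217.6 × (1/2² − 1/5²) = 217.6 × 0.2100 = 45.70 eV.
λ = hc/ΔE = 1240 / 45.70 = 27.14 nm.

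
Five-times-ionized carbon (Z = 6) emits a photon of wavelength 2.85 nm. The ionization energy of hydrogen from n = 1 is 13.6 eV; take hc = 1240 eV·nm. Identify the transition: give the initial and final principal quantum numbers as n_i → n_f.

The photon energy is ΔE = hc/λ = 1240 / 2.85 = 435.1 eV.
With Z = 6, ΔE = 489.6 × (1/n_f² − 1/n_i²), so 1/n_f² − 1/n_i² = 0.8887.
Trying n_f = 1 gives 1/n_i² = 0.1113, i.e. n_i ≈ 3; this pair matches.

n_i = 3, n_f = 1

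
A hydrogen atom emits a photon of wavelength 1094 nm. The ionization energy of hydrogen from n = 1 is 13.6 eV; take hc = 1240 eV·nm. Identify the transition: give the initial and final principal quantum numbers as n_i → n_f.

n_i = 6, n_f = 3

The photon energy is ΔE = hc/λ = 1240 / 1094 = 1.133 eV.
With Z = 1, ΔE = 13.60 × (1/n_f² − 1/n_i²), so 1/n_f² − 1/n_i² = 0.08334.
Trying n_f = 3 gives 1/n_i² = 0.02777, i.e. n_i ≈ 6; this pair matches.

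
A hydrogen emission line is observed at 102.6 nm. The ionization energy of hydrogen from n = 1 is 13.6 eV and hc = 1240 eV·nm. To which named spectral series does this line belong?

Lyman

ΔE = 1240/102.6 = 12.09 eV.
This matches 13.6 × (1/1² − 1/3²), so n_f = 1: the Lyman series.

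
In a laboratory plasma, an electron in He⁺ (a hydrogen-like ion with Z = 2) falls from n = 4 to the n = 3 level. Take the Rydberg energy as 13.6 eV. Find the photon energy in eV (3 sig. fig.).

2.64 eV

The Bohr energies scale as Z², so for Z = 2: E_n = −54.40/n² eV.
E_4 = −54.40/16 = −3.400 eV and E_3 = −54.40/9 = −6.044 eV.
The photon energy is |E_4 − E_3| = 2.64 eV.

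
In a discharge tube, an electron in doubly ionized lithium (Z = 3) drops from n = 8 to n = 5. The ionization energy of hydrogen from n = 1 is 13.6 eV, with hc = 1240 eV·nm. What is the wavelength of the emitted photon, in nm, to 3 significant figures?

For Z = 3 the level energies scale as Z², so the effective Rydberg energy is 13.6 × 9 = 122.4 eV.
ΔE = 122.4 × (1/5² − 1/8²) = 122.4 × 0.02438 = 2.984 eV.
λ = hc/ΔE = 1240 / 2.984 = 416 nm.

416 nm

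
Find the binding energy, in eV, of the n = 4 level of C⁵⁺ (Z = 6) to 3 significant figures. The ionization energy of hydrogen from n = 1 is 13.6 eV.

30.6 eV

E_n = −13.6 Z²/n² = −489.6/n² eV for Z = 6.
E_4 = −489.6/16 = −30.6 eV, so ionization (to E = 0) requires 30.6 eV.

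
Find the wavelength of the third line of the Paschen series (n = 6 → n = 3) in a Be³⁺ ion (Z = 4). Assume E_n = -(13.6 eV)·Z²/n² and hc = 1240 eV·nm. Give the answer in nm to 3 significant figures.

68.4 nm

The Paschen series terminates on n_f = 3; the third line has n_i = 3+3 = 6.
ΔE = 217.6 × (1/3² − 1/6²) = 18.13 eV.
λ = 1240 / 18.13 = 68.4 nm.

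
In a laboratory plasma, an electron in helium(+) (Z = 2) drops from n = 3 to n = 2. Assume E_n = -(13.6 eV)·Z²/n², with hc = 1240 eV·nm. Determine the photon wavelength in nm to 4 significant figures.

164.1 nm

For Z = 2 the level energies scale as Z², so the effective Rydberg energy is 13.6 × 4 = 54.40 eV.
ΔE = 54.40 × (1/2² − 1/3²) = 54.40 × 0.1389 = 7.556 eV.
λ = hc/ΔE = 1240 / 7.556 = 164.1 nm.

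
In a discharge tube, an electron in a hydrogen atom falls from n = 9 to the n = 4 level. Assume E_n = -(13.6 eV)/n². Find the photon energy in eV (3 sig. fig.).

E_9 = −13.60/81 = −0.1679 eV and E_4 = −13.60/16 = −0.8500 eV.
The photon energy is |E_9 − E_4| = 0.682 eV.

0.682 eV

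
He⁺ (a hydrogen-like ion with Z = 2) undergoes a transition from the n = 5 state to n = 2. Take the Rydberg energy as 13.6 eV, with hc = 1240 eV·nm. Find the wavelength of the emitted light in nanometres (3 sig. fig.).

109 nm

For Z = 2 the level energies scale as Z², so the effective Rydberg energy is 13.6 × 4 = 54.40 eV.
ΔE = 54.40 × (1/2² − 1/5²) = 54.40 × 0.2100 = 11.42 eV.
λ = hc/ΔE = 1240 / 11.42 = 109 nm.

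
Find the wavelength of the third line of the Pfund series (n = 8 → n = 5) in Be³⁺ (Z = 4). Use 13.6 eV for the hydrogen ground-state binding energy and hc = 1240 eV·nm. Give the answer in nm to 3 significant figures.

The Pfund series terminates on n_f = 5; the third line has n_i = 5+3 = 8.
ΔE = 217.6 × (1/5² − 1/8²) = 5.304 eV.
λ = 1240 / 5.304 = 234 nm.

234 nm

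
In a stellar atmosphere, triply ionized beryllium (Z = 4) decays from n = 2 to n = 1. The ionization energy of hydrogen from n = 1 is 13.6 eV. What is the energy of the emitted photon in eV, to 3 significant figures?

163 eV

The Bohr energies scale as Z², so for Z = 4: E_n = −217.6/n² eV.
E_2 = −217.6/4 = −54.40 eV and E_1 = −217.6/1 = −217.6 eV.
The photon energy is |E_2 − E_1| = 163 eV.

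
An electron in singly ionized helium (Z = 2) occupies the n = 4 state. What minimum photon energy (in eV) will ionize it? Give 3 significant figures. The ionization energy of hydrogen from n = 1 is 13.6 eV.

E_n = −13.6 Z²/n² = −54.40/n² eV for Z = 2.
E_4 = −54.40/16 = −3.40 eV, so ionization (to E = 0) requires 3.40 eV.

3.40 eV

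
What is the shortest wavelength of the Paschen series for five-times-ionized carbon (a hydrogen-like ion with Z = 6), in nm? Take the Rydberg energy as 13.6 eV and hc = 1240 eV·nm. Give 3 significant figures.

22.8 nm

The Paschen series has lower level n_f = 3; the series limit corresponds to n_i → ∞.
ΔE_max = 13.6 × 36 / 3² = 54.40 eV.
λ_min = 1240 / 54.40 = 22.8 nm.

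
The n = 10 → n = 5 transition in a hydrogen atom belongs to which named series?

Pfund

The series is set by the lower level: n_f = 5 is the Pfund series.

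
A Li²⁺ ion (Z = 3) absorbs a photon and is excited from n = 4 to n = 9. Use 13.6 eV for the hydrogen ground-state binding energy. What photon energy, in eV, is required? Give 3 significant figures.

6.14 eV

The Bohr energies scale as Z², so for Z = 3: E_n = −122.4/n² eV.
E_9 = −122.4/81 = −1.511 eV and E_4 = −122.4/16 = −7.650 eV.
The photon energy is |E_9 − E_4| = 6.14 eV.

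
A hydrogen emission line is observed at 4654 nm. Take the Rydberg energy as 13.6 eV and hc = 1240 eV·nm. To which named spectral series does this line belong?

ΔE = 1240/4654 = 0.2664 eV.
This matches 13.6 × (1/5² − 1/7²), so n_f = 5: the Pfund series.

Pfund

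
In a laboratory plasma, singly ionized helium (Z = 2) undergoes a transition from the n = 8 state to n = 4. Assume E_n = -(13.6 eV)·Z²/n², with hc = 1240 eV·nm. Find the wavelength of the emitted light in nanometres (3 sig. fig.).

486 nm

For Z = 2 the level energies scale as Z², so the effective Rydberg energy is 13.6 × 4 = 54.40 eV.
ΔE = 54.40 × (1/4² − 1/8²) = 54.40 × 0.04688 = 2.550 eV.
λ = hc/ΔE = 1240 / 2.550 = 486 nm.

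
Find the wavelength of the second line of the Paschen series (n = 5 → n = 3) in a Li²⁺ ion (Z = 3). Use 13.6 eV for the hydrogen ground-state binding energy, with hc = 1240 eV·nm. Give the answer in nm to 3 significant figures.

142 nm

The Paschen series terminates on n_f = 3; the second line has n_i = 3+2 = 5.
ΔE = 122.4 × (1/3² − 1/5²) = 8.704 eV.
λ = 1240 / 8.704 = 142 nm.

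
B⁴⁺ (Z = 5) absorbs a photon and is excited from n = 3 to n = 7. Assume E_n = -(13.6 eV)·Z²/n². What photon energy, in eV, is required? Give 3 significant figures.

30.8 eV

The Bohr energies scale as Z², so for Z = 5: E_n = −340.0/n² eV.
E_7 = −340.0/49 = −6.939 eV and E_3 = −340.0/9 = −37.78 eV.
The photon energy is |E_7 − E_3| = 30.8 eV.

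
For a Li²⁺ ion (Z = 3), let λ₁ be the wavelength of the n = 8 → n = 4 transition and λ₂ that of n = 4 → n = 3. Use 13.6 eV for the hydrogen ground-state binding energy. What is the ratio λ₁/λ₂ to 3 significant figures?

λ ∝ 1/ΔE ∝ 1/(1/n_f² − 1/n_i²), and the Z² and hc factors cancel in the ratio.
λ₁/λ₂ = (1/3² − 1/4²)/(1/4² − 1/8²) = 0.04861/0.04688 = 1.04.

1.04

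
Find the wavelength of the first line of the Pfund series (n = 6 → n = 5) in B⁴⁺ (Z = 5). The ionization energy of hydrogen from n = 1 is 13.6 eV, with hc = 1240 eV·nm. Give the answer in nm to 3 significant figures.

The Pfund series terminates on n_f = 5; the first line has n_i = 5+1 = 6.
ΔE = 340.0 × (1/5² − 1/6²) = 4.156 eV.
λ = 1240 / 4.156 = 298 nm.

298 nm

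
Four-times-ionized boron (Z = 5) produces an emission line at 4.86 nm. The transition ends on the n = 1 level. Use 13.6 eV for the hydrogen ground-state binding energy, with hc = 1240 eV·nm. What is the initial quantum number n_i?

n_i = 2

The photon energy is ΔE = hc/λ = 1240 / 4.86 = 255.1 eV.
With Z = 5, ΔE = 340.0 × (1/n_f² − 1/n_i²), so 1/n_f² − 1/n_i² = 0.7504.
With n_f = 1: 1/n_i² = 1/1 − 0.7504 = 0.2496, so n_i ≈ 2.00.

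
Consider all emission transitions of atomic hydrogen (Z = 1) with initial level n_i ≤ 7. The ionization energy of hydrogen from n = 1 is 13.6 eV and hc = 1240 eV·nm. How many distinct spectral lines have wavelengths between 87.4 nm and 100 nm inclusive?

Enumerate all n_i → n_f pairs with 1 ≤ n_f < n_i ≤ 7 and compute λ = 1240 / [13.6·1·(1/n_f² − 1/n_i²)].
Lines falling in [87.4, 100] nm: 7→1 (93.08 nm), 6→1 (93.78 nm), 5→1 (94.98 nm), 4→1 (97.25 nm).

4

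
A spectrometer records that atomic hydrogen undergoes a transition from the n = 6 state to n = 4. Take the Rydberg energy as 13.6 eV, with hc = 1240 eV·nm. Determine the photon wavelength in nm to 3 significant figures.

ΔE = 13.60 × (1/4² − 1/6²) = 13.60 × 0.03472 = 0.4722 eV.
λ = hc/ΔE = 1240 / 0.4722 = 2630 nm.

2630 nm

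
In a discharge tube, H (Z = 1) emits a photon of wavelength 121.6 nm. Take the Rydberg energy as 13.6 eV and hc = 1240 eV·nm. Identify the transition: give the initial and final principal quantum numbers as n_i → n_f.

n_i = 2, n_f = 1

The photon energy is ΔE = hc/λ = 1240 / 121.6 = 10.20 eV.
With Z = 1, ΔE = 13.60 × (1/n_f² − 1/n_i²), so 1/n_f² − 1/n_i² = 0.7498.
Trying n_f = 1 gives 1/n_i² = 0.2502, i.e. n_i ≈ 2; this pair matches.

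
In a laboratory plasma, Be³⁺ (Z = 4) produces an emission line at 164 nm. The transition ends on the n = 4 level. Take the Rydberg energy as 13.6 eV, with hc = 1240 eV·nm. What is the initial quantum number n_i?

The photon energy is ΔE = hc/λ = 1240 / 164 = 7.561 eV.
With Z = 4, ΔE = 217.6 × (1/n_f² − 1/n_i²), so 1/n_f² − 1/n_i² = 0.03475.
With n_f = 4: 1/n_i² = 1/16 − 0.03475 = 0.02775, so n_i ≈ 6.00.

n_i = 6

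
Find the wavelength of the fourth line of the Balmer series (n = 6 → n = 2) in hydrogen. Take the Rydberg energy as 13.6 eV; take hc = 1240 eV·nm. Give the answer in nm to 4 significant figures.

The Balmer series terminates on n_f = 2; the fourth line has n_i = 2+4 = 6.
ΔE = 13.60 × (1/2² − 1/6²) = 3.022 eV.
λ = 1240 / 3.022 = 410.3 nm.

410.3 nm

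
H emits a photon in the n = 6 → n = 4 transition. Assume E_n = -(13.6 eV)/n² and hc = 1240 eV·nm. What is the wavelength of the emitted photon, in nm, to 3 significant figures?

ΔE = 13.60 × (1/4² − 1/6²) = 13.60 × 0.03472 = 0.4722 eV.
λ = hc/ΔE = 1240 / 0.4722 = 2630 nm.

2630 nm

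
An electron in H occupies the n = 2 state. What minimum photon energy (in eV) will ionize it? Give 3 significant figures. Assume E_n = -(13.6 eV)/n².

3.40 eV

E_2 = −13.60/4 = −3.40 eV, so ionization (to E = 0) requires 3.40 eV.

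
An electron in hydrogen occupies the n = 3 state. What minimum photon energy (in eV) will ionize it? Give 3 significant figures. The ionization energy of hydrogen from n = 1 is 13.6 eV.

E_3 = −13.60/9 = −1.51 eV, so ionization (to E = 0) requires 1.51 eV.

1.51 eV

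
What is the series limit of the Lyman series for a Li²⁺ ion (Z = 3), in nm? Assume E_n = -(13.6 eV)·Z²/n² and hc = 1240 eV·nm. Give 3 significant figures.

10.1 nm

The Lyman series has lower level n_f = 1; the series limit corresponds to n_i → ∞.
ΔE_max = 13.6 × 9 / 1² = 122.4 eV.
λ_min = 1240 / 122.4 = 10.1 nm.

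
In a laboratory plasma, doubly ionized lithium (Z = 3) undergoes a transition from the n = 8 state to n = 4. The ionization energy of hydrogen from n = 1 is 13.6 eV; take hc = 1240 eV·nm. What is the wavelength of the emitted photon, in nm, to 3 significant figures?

216 nm

For Z = 3 the level energies scale as Z², so the effective Rydberg energy is 13.6 × 9 = 122.4 eV.
ΔE = 122.4 × (1/4² − 1/8²) = 122.4 × 0.04688 = 5.738 eV.
λ = hc/ΔE = 1240 / 5.738 = 216 nm.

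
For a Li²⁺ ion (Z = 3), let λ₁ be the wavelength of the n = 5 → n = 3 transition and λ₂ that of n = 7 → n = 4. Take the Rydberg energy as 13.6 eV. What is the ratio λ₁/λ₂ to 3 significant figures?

λ ∝ 1/ΔE ∝ 1/(1/n_f² − 1/n_i²), and the Z² and hc factors cancel in the ratio.
λ₁/λ₂ = (1/4² − 1/7²)/(1/3² − 1/5²) = 0.04209/0.07111 = 0.592.

0.592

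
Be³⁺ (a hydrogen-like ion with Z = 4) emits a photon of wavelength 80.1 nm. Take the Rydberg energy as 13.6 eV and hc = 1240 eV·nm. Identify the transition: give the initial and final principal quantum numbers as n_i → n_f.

n_i = 5, n_f = 3

The photon energy is ΔE = hc/λ = 1240 / 80.1 = 15.48 eV.
With Z = 4, ΔE = 217.6 × (1/n_f² − 1/n_i²), so 1/n_f² − 1/n_i² = 0.07114.
Trying n_f = 3 gives 1/n_i² = 0.03997, i.e. n_i ≈ 5; this pair matches.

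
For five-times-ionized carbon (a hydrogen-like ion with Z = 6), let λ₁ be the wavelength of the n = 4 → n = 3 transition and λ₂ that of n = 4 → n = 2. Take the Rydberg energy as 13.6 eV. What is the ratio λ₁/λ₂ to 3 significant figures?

λ ∝ 1/ΔE ∝ 1/(1/n_f² − 1/n_i²), and the Z² and hc factors cancel in the ratio.
λ₁/λ₂ = (1/2² − 1/4²)/(1/3² − 1/4²) = 0.1875/0.04861 = 3.86.

3.86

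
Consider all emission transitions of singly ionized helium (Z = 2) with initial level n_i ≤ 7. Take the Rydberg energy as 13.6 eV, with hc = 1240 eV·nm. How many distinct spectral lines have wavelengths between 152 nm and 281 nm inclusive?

3

Enumerate all n_i → n_f pairs with 1 ≤ n_f < n_i ≤ 7 and compute λ = 1240 / [13.6·4·(1/n_f² − 1/n_i²)].
Lines falling in [152, 281] nm: 3→2 (164.1 nm), 7→3 (251.3 nm), 6→3 (273.5 nm).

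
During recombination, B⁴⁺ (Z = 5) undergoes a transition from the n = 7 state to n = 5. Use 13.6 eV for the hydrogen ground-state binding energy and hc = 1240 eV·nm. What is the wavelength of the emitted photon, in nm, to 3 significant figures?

186 nm

For Z = 5 the level energies scale as Z², so the effective Rydberg energy is 13.6 × 25 = 340.0 eV.
ΔE = 340.0 × (1/5² − 1/7²) = 340.0 × 0.01959 = 6.661 eV.
λ = hc/ΔE = 1240 / 6.661 = 186 nm.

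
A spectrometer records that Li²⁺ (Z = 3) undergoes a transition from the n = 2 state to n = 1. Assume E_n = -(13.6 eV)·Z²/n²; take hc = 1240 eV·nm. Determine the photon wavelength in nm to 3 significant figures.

13.5 nm

For Z = 3 the level energies scale as Z², so the effective Rydberg energy is 13.6 × 9 = 122.4 eV.
ΔE = 122.4 × (1/1² − 1/2²) = 122.4 × 0.7500 = 91.80 eV.
λ = hc/ΔE = 1240 / 91.80 = 13.5 nm.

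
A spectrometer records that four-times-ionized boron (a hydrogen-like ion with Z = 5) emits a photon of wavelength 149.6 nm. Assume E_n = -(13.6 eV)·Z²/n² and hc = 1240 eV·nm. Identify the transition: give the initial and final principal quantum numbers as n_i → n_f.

The photon energy is ΔE = hc/λ = 1240 / 149.6 = 8.289 eV.
With Z = 5, ΔE = 340.0 × (1/n_f² − 1/n_i²), so 1/n_f² − 1/n_i² = 0.02438.
Trying n_f = 5 gives 1/n_i² = 0.01562, i.e. n_i ≈ 8; this pair matches.

n_i = 8, n_f = 5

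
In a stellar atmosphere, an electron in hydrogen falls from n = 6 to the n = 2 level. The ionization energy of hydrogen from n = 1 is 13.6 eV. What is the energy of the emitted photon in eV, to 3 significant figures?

E_6 = −13.60/36 = −0.3778 eV and E_2 = −13.60/4 = −3.400 eV.
The photon energy is |E_6 − E_2| = 3.02 eV.

3.02 eV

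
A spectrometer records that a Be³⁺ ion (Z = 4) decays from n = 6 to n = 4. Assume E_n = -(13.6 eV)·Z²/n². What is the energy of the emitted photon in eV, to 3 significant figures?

7.56 eV

The Bohr energies scale as Z², so for Z = 4: E_n = −217.6/n² eV.
E_6 = −217.6/36 = −6.044 eV and E_4 = −217.6/16 = −13.60 eV.
The photon energy is |E_6 − E_4| = 7.56 eV.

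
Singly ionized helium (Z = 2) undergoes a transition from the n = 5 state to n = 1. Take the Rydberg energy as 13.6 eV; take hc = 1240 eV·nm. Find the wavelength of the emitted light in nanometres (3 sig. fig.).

For Z = 2 the level energies scale as Z², so the effective Rydberg energy is 13.6 × 4 = 54.40 eV.
ΔE = 54.40 × (1/1² − 1/5²) = 54.40 × 0.9600 = 52.22 eV.
λ = hc/ΔE = 1240 / 52.22 = 23.7 nm.

23.7 nm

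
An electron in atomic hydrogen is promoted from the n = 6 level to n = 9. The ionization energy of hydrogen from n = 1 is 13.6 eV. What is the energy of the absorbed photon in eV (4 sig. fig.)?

0.2099 eV

E_9 = −13.60/81 = −0.1679 eV and E_6 = −13.60/36 = −0.3778 eV.
The photon energy is |E_9 − E_6| = 0.2099 eV.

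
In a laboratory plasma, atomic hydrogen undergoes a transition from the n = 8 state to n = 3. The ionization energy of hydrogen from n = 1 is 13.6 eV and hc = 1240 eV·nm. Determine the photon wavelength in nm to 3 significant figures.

ΔE = 13.60 × (1/3² − 1/8²) = 13.60 × 0.09549 = 1.299 eV.
λ = hc/ΔE = 1240 / 1.299 = 955 nm.

955 nm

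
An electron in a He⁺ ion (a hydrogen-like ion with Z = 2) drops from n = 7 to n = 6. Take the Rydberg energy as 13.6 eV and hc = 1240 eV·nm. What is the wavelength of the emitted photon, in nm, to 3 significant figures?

For Z = 2 the level energies scale as Z², so the effective Rydberg energy is 13.6 × 4 = 54.40 eV.
ΔE = 54.40 × (1/6² − 1/7²) = 54.40 × 0.007370 = 0.4009 eV.
λ = hc/ΔE = 1240 / 0.4009 = 3090 nm.

3090 nm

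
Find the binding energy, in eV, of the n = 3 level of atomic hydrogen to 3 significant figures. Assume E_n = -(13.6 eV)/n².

E_3 = −13.60/9 = −1.51 eV, so ionization (to E = 0) requires 1.51 eV.

1.51 eV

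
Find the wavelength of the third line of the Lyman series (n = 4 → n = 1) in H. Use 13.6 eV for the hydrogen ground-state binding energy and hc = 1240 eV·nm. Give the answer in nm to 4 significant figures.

97.25 nm

The Lyman series terminates on n_f = 1; the third line has n_i = 1+3 = 4.
ΔE = 13.60 × (1/1² − 1/4²) = 12.75 eV.
λ = 1240 / 12.75 = 97.25 nm.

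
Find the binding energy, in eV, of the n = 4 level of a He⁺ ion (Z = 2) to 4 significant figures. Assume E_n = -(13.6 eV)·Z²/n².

3.400 eV

E_n = −13.6 Z²/n² = −54.40/n² eV for Z = 2.
E_4 = −54.40/16 = −3.400 eV, so ionization (to E = 0) requires 3.400 eV.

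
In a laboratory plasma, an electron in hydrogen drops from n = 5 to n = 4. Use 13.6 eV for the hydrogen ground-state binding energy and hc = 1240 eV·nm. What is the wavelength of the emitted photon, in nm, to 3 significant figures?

4050 nm

ΔE = 13.60 × (1/4² − 1/5²) = 13.60 × 0.02250 = 0.3060 eV.
λ = hc/ΔE = 1240 / 0.3060 = 4050 nm.
This line belongs to the Brackett series.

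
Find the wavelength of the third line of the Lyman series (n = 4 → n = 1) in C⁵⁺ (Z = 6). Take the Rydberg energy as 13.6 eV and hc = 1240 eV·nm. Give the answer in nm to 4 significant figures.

2.702 nm

The Lyman series terminates on n_f = 1; the third line has n_i = 1+3 = 4.
ΔE = 489.6 × (1/1² − 1/4²) = 459.0 eV.
λ = 1240 / 459.0 = 2.702 nm.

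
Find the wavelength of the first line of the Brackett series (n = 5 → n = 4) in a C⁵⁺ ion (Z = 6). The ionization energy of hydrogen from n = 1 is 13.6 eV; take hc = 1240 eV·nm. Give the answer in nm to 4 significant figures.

The Brackett series terminates on n_f = 4; the first line has n_i = 4+1 = 5.
ΔE = 489.6 × (1/4² − 1/5²) = 11.02 eV.
λ = 1240 / 11.02 = 112.6 nm.

112.6 nm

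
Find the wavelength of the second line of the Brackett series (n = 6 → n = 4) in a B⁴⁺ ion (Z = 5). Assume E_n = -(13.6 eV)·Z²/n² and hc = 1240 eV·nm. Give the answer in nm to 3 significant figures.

105 nm

The Brackett series terminates on n_f = 4; the second line has n_i = 4+2 = 6.
ΔE = 340.0 × (1/4² − 1/6²) = 11.81 eV.
λ = 1240 / 11.81 = 105 nm.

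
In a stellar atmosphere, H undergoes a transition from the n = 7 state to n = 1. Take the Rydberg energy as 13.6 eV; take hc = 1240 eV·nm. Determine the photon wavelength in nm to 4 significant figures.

ΔE = 13.60 × (1/1² − 1/7²) = 13.60 × 0.9796 = 13.32 eV.
λ = hc/ΔE = 1240 / 13.32 = 93.08 nm.

93.08 nm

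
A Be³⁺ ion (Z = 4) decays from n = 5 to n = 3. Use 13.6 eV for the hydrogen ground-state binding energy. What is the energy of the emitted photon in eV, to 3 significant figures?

15.5 eV

The Bohr energies scale as Z², so for Z = 4: E_n = −217.6/n² eV.
E_5 = −217.6/25 = −8.704 eV and E_3 = −217.6/9 = −24.18 eV.
The photon energy is |E_5 − E_3| = 15.5 eV.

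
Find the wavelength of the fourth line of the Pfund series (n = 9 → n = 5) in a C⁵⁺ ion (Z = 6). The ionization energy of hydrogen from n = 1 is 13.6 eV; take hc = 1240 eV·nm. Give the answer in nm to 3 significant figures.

The Pfund series terminates on n_f = 5; the fourth line has n_i = 5+4 = 9.
ΔE = 489.6 × (1/5² − 1/9²) = 13.54 eV.
λ = 1240 / 13.54 = 91.6 nm.

91.6 nm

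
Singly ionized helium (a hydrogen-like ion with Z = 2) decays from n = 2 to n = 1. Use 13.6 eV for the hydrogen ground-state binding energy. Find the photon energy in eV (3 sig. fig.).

The Bohr energies scale as Z², so for Z = 2: E_n = −54.40/n² eV.
E_2 = −54.40/4 = −13.60 eV and E_1 = −54.40/1 = −54.40 eV.
The photon energy is |E_2 − E_1| = 40.8 eV.

40.8 eV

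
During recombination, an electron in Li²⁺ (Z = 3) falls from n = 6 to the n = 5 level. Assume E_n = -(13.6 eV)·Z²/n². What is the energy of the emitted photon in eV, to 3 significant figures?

1.50 eV

The Bohr energies scale as Z², so for Z = 3: E_n = −122.4/n² eV.
E_6 = −122.4/36 = −3.400 eV and E_5 = −122.4/25 = −4.896 eV.
The photon energy is |E_6 − E_5| = 1.50 eV.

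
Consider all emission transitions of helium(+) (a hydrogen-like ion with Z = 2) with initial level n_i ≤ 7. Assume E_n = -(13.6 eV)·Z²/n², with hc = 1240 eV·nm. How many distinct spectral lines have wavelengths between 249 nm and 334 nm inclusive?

3

Enumerate all n_i → n_f pairs with 1 ≤ n_f < n_i ≤ 7 and compute λ = 1240 / [13.6·4·(1/n_f² − 1/n_i²)].
Lines falling in [249, 334] nm: 7→3 (251.3 nm), 6→3 (273.5 nm), 5→3 (320.5 nm).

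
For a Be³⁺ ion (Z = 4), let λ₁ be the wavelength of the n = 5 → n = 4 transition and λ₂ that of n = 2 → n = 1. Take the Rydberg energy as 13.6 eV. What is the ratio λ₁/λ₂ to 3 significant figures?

33.3

λ ∝ 1/ΔE ∝ 1/(1/n_f² − 1/n_i²), and the Z² and hc factors cancel in the ratio.
λ₁/λ₂ = (1/1² − 1/2²)/(1/4² − 1/5²) = 0.7500/0.02250 = 33.3.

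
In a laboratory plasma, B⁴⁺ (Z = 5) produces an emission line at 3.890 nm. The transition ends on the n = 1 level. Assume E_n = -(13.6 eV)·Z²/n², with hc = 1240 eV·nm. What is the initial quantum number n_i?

The photon energy is ΔE = hc/λ = 1240 / 3.890 = 318.8 eV.
With Z = 5, ΔE = 340.0 × (1/n_f² − 1/n_i²), so 1/n_f² − 1/n_i² = 0.9375.
With n_f = 1: 1/n_i² = 1/1 − 0.9375 = 0.06245, so n_i ≈ 4.00.

n_i = 4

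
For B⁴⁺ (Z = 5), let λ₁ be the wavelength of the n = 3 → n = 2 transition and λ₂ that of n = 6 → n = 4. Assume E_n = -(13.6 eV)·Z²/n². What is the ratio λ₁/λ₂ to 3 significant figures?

0.250

λ ∝ 1/ΔE ∝ 1/(1/n_f² − 1/n_i²), and the Z² and hc factors cancel in the ratio.
λ₁/λ₂ = (1/4² − 1/6²)/(1/2² − 1/3²) = 0.03472/0.1389 = 0.250.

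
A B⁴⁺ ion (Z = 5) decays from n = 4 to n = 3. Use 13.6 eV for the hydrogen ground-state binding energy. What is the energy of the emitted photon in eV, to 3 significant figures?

16.5 eV

The Bohr energies scale as Z², so for Z = 5: E_n = −340.0/n² eV.
E_4 = −340.0/16 = −21.25 eV and E_3 = −340.0/9 = −37.78 eV.
The photon energy is |E_4 − E_3| = 16.5 eV.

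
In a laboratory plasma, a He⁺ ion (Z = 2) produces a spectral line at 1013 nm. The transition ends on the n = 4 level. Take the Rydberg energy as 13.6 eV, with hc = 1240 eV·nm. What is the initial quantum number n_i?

n_i = 5

The photon energy is ΔE = hc/λ = 1240 / 1013 = 1.224 eV.
With Z = 2, ΔE = 54.40 × (1/n_f² − 1/n_i²), so 1/n_f² − 1/n_i² = 0.02250.
With n_f = 4: 1/n_i² = 1/16 − 0.02250 = 0.04000, so n_i ≈ 5.00.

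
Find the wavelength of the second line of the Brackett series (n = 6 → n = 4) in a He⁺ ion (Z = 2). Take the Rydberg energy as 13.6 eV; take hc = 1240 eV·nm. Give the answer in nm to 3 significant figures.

656 nm

The Brackett series terminates on n_f = 4; the second line has n_i = 4+2 = 6.
ΔE = 54.40 × (1/4² − 1/6²) = 1.889 eV.
λ = 1240 / 1.889 = 656 nm.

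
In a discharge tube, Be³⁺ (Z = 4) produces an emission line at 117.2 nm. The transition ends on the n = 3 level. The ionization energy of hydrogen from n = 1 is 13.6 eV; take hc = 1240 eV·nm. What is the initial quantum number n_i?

The photon energy is ΔE = hc/λ = 1240 / 117.2 = 10.58 eV.
With Z = 4, ΔE = 217.6 × (1/n_f² − 1/n_i²), so 1/n_f² − 1/n_i² = 0.04862.
With n_f = 3: 1/n_i² = 1/9 − 0.04862 = 0.06249, so n_i ≈ 4.00.

n_i = 4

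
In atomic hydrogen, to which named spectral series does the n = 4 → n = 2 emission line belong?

The series is set by the lower level: n_f = 2 is the Balmer series.

Balmer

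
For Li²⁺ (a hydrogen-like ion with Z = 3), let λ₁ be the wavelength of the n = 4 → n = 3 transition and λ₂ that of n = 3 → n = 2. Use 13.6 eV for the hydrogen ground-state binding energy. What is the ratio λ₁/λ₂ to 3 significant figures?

λ ∝ 1/ΔE ∝ 1/(1/n_f² − 1/n_i²), and the Z² and hc factors cancel in the ratio.
λ₁/λ₂ = (1/2² − 1/3²)/(1/3² − 1/4²) = 0.1389/0.04861 = 2.86.

2.86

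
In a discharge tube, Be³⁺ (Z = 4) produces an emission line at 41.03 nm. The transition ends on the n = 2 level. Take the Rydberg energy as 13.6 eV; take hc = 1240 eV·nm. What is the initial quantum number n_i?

The photon energy is ΔE = hc/λ = 1240 / 41.03 = 30.22 eV.
With Z = 4, ΔE = 217.6 × (1/n_f² − 1/n_i²), so 1/n_f² − 1/n_i² = 0.1389.
With n_f = 2: 1/n_i² = 1/4 − 0.1389 = 0.1111, so n_i ≈ 3.00.

n_i = 3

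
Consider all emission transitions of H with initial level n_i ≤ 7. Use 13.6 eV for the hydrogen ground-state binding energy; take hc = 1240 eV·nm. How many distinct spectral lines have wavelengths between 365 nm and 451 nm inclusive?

Enumerate all n_i → n_f pairs with 1 ≤ n_f < n_i ≤ 7 and compute λ = 1240 / [13.6·1·(1/n_f² − 1/n_i²)].
Lines falling in [365, 451] nm: 7→2 (397.1 nm), 6→2 (410.3 nm), 5→2 (434.2 nm).

3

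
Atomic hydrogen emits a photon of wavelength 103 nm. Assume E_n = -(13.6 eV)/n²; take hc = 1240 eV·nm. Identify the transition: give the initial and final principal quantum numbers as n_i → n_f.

n_i = 3, n_f = 1

The photon energy is ΔE = hc/λ = 1240 / 103 = 12.04 eV.
With Z = 1, ΔE = 13.60 × (1/n_f² − 1/n_i²), so 1/n_f² − 1/n_i² = 0.8852.
Trying n_f = 1 gives 1/n_i² = 0.1148, i.e. n_i ≈ 3; this pair matches.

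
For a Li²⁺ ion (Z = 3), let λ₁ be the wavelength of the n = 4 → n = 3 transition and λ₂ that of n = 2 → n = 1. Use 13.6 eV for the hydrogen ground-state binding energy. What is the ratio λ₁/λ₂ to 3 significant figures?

λ ∝ 1/ΔE ∝ 1/(1/n_f² − 1/n_i²), and the Z² and hc factors cancel in the ratio.
λ₁/λ₂ = (1/1² − 1/2²)/(1/3² − 1/4²) = 0.7500/0.04861 = 15.4.

15.4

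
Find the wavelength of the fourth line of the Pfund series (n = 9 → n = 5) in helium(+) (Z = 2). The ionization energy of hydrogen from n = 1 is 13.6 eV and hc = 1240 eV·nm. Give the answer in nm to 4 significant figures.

The Pfund series terminates on n_f = 5; the fourth line has n_i = 5+4 = 9.
ΔE = 54.40 × (1/5² − 1/9²) = 1.504 eV.
λ = 1240 / 1.504 = 824.3 nm.

824.3 nm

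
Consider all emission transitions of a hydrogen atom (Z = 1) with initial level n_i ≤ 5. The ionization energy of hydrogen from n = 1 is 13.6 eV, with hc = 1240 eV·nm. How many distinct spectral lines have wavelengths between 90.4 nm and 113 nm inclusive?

Enumerate all n_i → n_f pairs with 1 ≤ n_f < n_i ≤ 5 and compute λ = 1240 / [13.6·1·(1/n_f² − 1/n_i²)].
Lines falling in [90.4, 113] nm: 5→1 (94.98 nm), 4→1 (97.25 nm), 3→1 (102.6 nm).

3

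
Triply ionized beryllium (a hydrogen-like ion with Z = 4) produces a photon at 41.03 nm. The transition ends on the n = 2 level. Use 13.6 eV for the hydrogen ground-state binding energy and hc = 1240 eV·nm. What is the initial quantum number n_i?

The photon energy is ΔE = hc/λ = 1240 / 41.03 = 30.22 eV.
With Z = 4, ΔE = 217.6 × (1/n_f² − 1/n_i²), so 1/n_f² − 1/n_i² = 0.1389.
With n_f = 2: 1/n_i² = 1/4 − 0.1389 = 0.1111, so n_i ≈ 3.00.

n_i = 3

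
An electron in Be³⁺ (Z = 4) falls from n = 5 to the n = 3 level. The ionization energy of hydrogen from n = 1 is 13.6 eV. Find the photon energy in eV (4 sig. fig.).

The Bohr energies scale as Z², so for Z = 4: E_n = −217.6/n² eV.
E_5 = −217.6/25 = −8.704 eV and E_3 = −217.6/9 = −24.18 eV.
The photon energy is |E_5 − E_3| = 15.47 eV.

15.47 eV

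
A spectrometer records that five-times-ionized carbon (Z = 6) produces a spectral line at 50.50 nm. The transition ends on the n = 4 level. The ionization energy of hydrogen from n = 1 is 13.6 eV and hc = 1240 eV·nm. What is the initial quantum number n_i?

The photon energy is ΔE = hc/λ = 1240 / 50.50 = 24.55 eV.
With Z = 6, ΔE = 489.6 × (1/n_f² − 1/n_i²), so 1/n_f² − 1/n_i² = 0.05015.
With n_f = 4: 1/n_i² = 1/16 − 0.05015 = 0.01235, so n_i ≈ 9.00.

n_i = 9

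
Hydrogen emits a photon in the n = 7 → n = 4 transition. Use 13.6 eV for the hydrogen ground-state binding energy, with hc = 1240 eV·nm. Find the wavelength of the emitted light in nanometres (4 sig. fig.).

ΔE = 13.60 × (1/4² − 1/7²) = 13.60 × 0.04209 = 0.5724 eV.
λ = hc/ΔE = 1240 / 0.5724 = 2166 nm.
This line belongs to the Brackett series.

2166 nm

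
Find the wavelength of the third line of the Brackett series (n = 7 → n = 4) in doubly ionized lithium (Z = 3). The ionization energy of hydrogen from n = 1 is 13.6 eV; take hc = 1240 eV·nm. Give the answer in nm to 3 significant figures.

241 nm

The Brackett series terminates on n_f = 4; the third line has n_i = 4+3 = 7.
ΔE = 122.4 × (1/4² − 1/7²) = 5.152 eV.
λ = 1240 / 5.152 = 241 nm.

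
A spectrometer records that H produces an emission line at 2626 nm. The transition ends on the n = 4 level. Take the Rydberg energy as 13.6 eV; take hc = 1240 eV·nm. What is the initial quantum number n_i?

The photon energy is ΔE = hc/λ = 1240 / 2626 = 0.4722 eV.
With Z = 1, ΔE = 13.60 × (1/n_f² − 1/n_i²), so 1/n_f² − 1/n_i² = 0.03472.
With n_f = 4: 1/n_i² = 1/16 − 0.03472 = 0.02778, so n_i ≈ 6.00.

n_i = 6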